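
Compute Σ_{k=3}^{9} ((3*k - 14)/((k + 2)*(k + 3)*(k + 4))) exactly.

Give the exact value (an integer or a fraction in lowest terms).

The ratio is (k + 2)*(3*k - 11)/((k + 5)*(3*k - 14)).
Take A(k)=k + 2, B(k)=k + 5, C(k)=k - 14/3.
Key eq: (k + 2)·f(k+1) = (k + 4)·f(k) + (k - 14/3).
Bound: deg f ≤ 2.
Solving with deg f ≤ 2: f(k) = -k*(2*k + 19)/9.
So s_k = (B(k−1)f/C)·t_k = (-k*(k + 4)*(2*k + 19)/(3*(3*k - 14)))·t_k = k*(-2*k - 19)/(3*(k + 2)*(k + 3)).
Δs = (3*k - 14)/(k**3 + 9*k**2 + 26*k + 24), as required.
Evaluate s at k=10 and k=3: -5/6 and -5/6; difference 0.

Σ = 0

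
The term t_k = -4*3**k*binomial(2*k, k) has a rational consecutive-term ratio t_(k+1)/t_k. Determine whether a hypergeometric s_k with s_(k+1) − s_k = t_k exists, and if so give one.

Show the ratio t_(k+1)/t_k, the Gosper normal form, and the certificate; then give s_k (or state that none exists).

none (Gosper's algorithm certifies no s_k)

The ratio is 6*(2*k + 1)/(k + 1).
Gosper form: A/B · C(k+1)/C(k) with A=12*k + 6, B=k + 1, C=1.
Need (12*k + 6)·f(k+1) − (k)·f(k) = 1.
Bound: deg f ≤ -1.
d = -1 < 0 ⇒ no nonzero polynomial f; not summable.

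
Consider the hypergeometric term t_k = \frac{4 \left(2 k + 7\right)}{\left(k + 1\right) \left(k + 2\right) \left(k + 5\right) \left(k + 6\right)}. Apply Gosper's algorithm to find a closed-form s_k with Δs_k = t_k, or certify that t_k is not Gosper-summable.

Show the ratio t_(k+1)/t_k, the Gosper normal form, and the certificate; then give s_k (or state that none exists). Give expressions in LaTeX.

s_k = \frac{4 k \left(k + 6\right)}{5 \left(k^{2} + 6 k + 5\right)}

Compute t_(k+1)/t_k: get (k + 1)*(k + 5)*(2*k + 9)/((k + 3)*(k + 7)*(2*k + 7)).
Gosper form: A/B · C(k+1)/C(k) with A=k + 1, B=k + 7, C=k**3 + 21*k**2/2 + 73*k/2 + 42.
Key eq: (k + 1)·f(k+1) = (k + 6)·f(k) + (k**3 + 21*k**2/2 + 73*k/2 + 42).
deg f ≤ 5 (via 1,1,3).
Solve for f: f(k) = k*(k + 2)*(k + 3)*(k + 4)*(k + 6)/10 (degree 5 ≤ 5).
Then R = B(k−1)f/C = k*(k + 2)*(k + 6)**2/(5*(2*k + 7)), so s_k = R(k)·t_k = 4*k*(k + 6)/(5*(k**2 + 6*k + 5)).
Check: Δs_k = 4*(2*k + 7)/(k**4 + 14*k**3 + 65*k**2 + 112*k + 60). ✓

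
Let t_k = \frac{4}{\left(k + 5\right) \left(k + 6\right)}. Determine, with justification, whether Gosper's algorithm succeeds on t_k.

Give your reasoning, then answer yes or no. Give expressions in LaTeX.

The ratio is (k + 5)/(k + 7).
Take A(k)=k + 5, B(k)=k + 7, C(k)=1.
Key eq: (k + 5)·f(k+1) = (k + 6)·f(k) + (1).
Bound: deg f ≤ 1.
Solving with deg f ≤ 1: f(k) = k/5.
R(k) = B(k−1)·f(k)/C(k) = k*(k + 6)/5; s_k = R·t_k = 4*k/(5*(k + 5)).
Verify: 4/(k**2 + 11*k + 30) matches t_k.

Yes. s_k = \frac{4 k}{5 \left(k + 5\right)}.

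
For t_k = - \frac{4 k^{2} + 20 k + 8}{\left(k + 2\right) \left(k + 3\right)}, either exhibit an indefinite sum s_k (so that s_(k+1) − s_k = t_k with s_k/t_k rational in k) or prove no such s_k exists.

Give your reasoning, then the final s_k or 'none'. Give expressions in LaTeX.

s_k = - \frac{4 k^{2}}{k + 2}

The ratio is (k + 2)*(5*k + (k + 1)**2 + 7)/((k + 4)*(k**2 + 5*k + 2)).
Take A(k)=k + 2, B(k)=k + 4, C(k)=k**2 + 5*k + 2.
Set up (k + 2)·f(k+1) − (k + 3)·f(k) − (k**2 + 5*k + 2) = 0.
Bound: deg f ≤ 2.
Match coefficients ⇒ f(k) = k**2.
Certificate R = B(k−1)f/C = k**2*(k + 3)/(k**2 + 5*k + 2) gives s_k = -4*k**2/(k + 2).
Δs = 4*(-k**2 - 5*k - 2)/(k**2 + 5*k + 6), as required.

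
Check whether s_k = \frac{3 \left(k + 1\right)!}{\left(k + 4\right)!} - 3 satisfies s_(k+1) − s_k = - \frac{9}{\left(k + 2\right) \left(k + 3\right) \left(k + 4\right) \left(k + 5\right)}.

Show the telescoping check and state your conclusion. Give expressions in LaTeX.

Valid: the claim telescopes to t_k.

s_(k+1) = 3*factorial(k + 2)/factorial(k + 5) - 3
s_(k+1) − s_k = -9/((k + 2)*(k + 3)*(k + 4)*(k + 5))
(s_(k+1) − s_k) − t_k = 0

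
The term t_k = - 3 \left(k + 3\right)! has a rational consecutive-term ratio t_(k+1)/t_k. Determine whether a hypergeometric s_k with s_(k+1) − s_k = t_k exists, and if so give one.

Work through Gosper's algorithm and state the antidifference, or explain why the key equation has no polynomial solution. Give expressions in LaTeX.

The ratio is k + 4.
Factor: A=k + 4; B=1; C=1.
Key eq: (k + 4)·f(k+1) = (1)·f(k) + (1).
Bound: deg f ≤ -1.
deg f ≤ -1 is impossible — no certificate.

not Gosper-summable; s_k does not exist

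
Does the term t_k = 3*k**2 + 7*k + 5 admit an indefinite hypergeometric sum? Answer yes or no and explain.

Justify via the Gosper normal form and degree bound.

The ratio is (3*k**2 + 13*k + 15)/(3*k**2 + 7*k + 5).
Normal form (A,B,C) = (1, 1, k**2 + 7*k/3 + 5/3).
Need (1)·f(k+1) − (1)·f(k) = k**2 + 7*k/3 + 5/3.
Degrees (0,0,2) ⇒ d ≤ 3.
Match coefficients ⇒ f(k) = k*(k**2 + 2*k + 2)/3.
Certificate R = B(k−1)f/C = k*(k**2 + 2*k + 2)/(3*k**2 + 7*k + 5) gives s_k = k*(k**2 + 2*k + 2).
Check: Δs_k = 3*k**2 + 7*k + 5. ✓

Yes. s_k = k*(k**2 + 2*k + 2).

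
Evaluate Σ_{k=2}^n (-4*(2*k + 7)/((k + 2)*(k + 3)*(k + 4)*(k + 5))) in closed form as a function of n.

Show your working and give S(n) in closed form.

S(n) = (-n**2 - 8*n + 9)/(6*(n**2 + 8*n + 15))

Compute t_(k+1)/t_k: get (k + 2)*(2*k + 9)/((k + 6)*(2*k + 7)).
Gosper form: A/B · C(k+1)/C(k) with A=k + 2, B=k + 6, C=k + 7/2.
f must satisfy (k + 2)·f(k+1) − (k + 5)·f(k) = k + 7/2.
Degrees (1,1,1) ⇒ d ≤ 3.
Solving with deg f ≤ 3: f(k) = k*(k + 3)*(k + 6)/16.
Certificate R = B(k−1)f/C = k*(k + 3)*(k + 5)*(k + 6)/(8*(2*k + 7)) gives s_k = k*(-k - 6)/(2*(k**2 + 6*k + 8)).
Verify: 4*(-2*k - 7)/(k**4 + 14*k**3 + 71*k**2 + 154*k + 120) matches t_k.
Telescope: S(n) = s_(n+1) − s_(2) = (-n**2 - 8*n - 7)/(2*(n**2 + 8*n + 15)) − (-1/3) = (-n**2 - 8*n + 9)/(6*(n**2 + 8*n + 15)).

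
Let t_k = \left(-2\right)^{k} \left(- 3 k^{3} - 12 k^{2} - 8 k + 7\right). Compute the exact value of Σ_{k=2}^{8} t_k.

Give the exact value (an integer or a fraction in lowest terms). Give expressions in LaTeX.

Compute t_(k+1)/t_k: get 2*(-3*k**3 - 21*k**2 - 41*k - 16)/(3*k**3 + 12*k**2 + 8*k - 7).
So A=-2 and B=1, with C=k**3 + 4*k**2 + 8*k/3 - 7/3.
Need (-2)·f(k+1) − (1)·f(k) = k**3 + 4*k**2 + 8*k/3 - 7/3.
deg f ≤ 3 (via 0,0,3).
A polynomial solution: f(k) = -(k + 1)*(k**2 + k - 3)/3.
R(k) = B(k−1)·f(k)/C(k) = -(k + 1)*(k**2 + k - 3)/(3*k**3 + 12*k**2 + 8*k - 7); s_k = R·t_k = (-2)**k*(k**3 + 2*k**2 - 2*k - 3).
s_(k+1) − s_k = (-2)**k*(-3*k**3 - 12*k**2 - 8*k + 7) = t_k.
Sum = s_(9) − s_(2); s_(9) = -445440, s_(2) = 36 ⇒ -445476.

Σ = -445476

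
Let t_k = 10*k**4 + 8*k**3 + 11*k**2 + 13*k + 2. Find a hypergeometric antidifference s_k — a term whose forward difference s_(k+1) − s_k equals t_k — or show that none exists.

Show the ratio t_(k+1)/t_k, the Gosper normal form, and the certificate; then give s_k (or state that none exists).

s_k = k*(2*k**4 - 3*k**3 + 3*k**2 + 3*k - 3)

Step 1: r(k) = (10*k**4 + 48*k**3 + 95*k**2 + 99*k + 44)/(10*k**4 + 8*k**3 + 11*k**2 + 13*k + 2).
So A=1 and B=1, with C=k**4 + 4*k**3/5 + 11*k**2/10 + 13*k/10 + 1/5.
Need (1)·f(k+1) − (1)·f(k) = k**4 + 4*k**3/5 + 11*k**2/10 + 13*k/10 + 1/5.
deg f ≤ 5 (via 0,0,4).
Solving with deg f ≤ 5: f(k) = k*(2*k**4 - 3*k**3 + 3*k**2 + 3*k - 3)/10.
Certificate R = B(k−1)f/C = k*(2*k**4 - 3*k**3 + 3*k**2 + 3*k - 3)/(10*k**4 + 8*k**3 + 11*k**2 + 13*k + 2) gives s_k = k*(2*k**4 - 3*k**3 + 3*k**2 + 3*k - 3).
Check: Δs_k = 10*k**4 + 8*k**3 + 11*k**2 + 13*k + 2. ✓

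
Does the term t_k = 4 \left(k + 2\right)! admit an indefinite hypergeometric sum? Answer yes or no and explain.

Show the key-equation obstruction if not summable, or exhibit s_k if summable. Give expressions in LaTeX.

No — negative degree bound, so no certificate f.

The ratio is k + 3.
A = k + 3, B = 1, C = 1.
Need (k + 3)·f(k+1) − (1)·f(k) = 1.
Degrees (1,0,0) ⇒ d ≤ -1.
deg f ≤ -1 is impossible — no certificate.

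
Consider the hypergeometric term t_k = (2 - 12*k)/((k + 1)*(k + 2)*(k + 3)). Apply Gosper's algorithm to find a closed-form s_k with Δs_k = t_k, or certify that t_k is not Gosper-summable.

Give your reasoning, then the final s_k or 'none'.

s_k = -k*(5*k - 9)/(2*(k + 1)*(k + 2))

t_(k+1)/t_k = (k + 1)*(6*k + 5)/((k + 4)*(6*k - 1)).
A = k + 1, B = k + 4, C = k - 1/6.
Solve (k + 1)·f(k+1) − (k + 3)·f(k) = k - 1/6.
From deg A=1, deg B=1, deg C=1: d=2.
A polynomial solution: f(k) = k*(5*k - 9)/24.
So s_k = (B(k−1)f/C)·t_k = (k*(k + 3)*(5*k - 9)/(4*(6*k - 1)))·t_k = -k*(5*k - 9)/(2*(k + 1)*(k + 2)).
Verify: 2*(1 - 6*k)/(k**3 + 6*k**2 + 11*k + 6) matches t_k.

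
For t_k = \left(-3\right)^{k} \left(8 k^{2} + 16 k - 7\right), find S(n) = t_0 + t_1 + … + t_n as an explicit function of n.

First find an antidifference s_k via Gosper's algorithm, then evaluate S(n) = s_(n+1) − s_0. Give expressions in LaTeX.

S(n) = 6 \left(-3\right)^{n} n^{2} + 15 \left(-3\right)^{n} n - 3 \left(-3\right)^{n} - 4

The ratio is 3*(-8*k**2 - 32*k - 17)/(8*k**2 + 16*k - 7).
A = -3, B = 1, C = k**2 + 2*k - 7/8.
Need (-3)·f(k+1) − (1)·f(k) = k**2 + 2*k - 7/8.
From deg A=0, deg B=0, deg C=2: d=2.
Coefficient equations give f(k) = -(2*k**2 + k - 4)/8.
Then R = B(k−1)f/C = -(2*k**2 + k - 4)/(8*k**2 + 16*k - 7), so s_k = R(k)·t_k = (-3)**k*(-2*k**2 - k + 4).
Verify: (-3)**k*(8*k**2 + 16*k - 7) matches t_k.
Telescope: S(n) = s_(n+1) − s_(0) = (-3)**(n + 1)*(-2*n**2 - 5*n + 1) − (4) = 6*(-3)**n*n**2 + 15*(-3)**n*n - 3*(-3)**n - 4.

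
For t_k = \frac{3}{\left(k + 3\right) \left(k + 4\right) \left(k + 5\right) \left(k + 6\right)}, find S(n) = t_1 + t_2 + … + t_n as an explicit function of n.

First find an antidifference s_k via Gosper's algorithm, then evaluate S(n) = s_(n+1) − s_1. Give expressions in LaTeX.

Compute t_(k+1)/t_k: get (k + 3)/(k + 7).
Factor: A=k + 3; B=k + 7; C=1.
Set up (k + 3)·f(k+1) − (k + 6)·f(k) − (1) = 0.
Bound: deg f ≤ 3.
Solving with deg f ≤ 3: f(k) = k*(k**2 + 12*k + 47)/180.
R(k) = B(k−1)·f(k)/C(k) = k*(k + 6)*(k**2 + 12*k + 47)/180; s_k = R·t_k = k*(k**2 + 12*k + 47)/(60*(k + 3)*(k + 4)*(k + 5)).
Verify: 3/(k**4 + 18*k**3 + 119*k**2 + 342*k + 360) matches t_k.
Evaluate: s_(n+1) = (n**3 + 15*n**2 + 74*n + 60)/(60*(n**3 + 15*n**2 + 74*n + 120)); subtract s_(1) = 1/120 ⇒ S(n) = n*(n**2 + 15*n + 74)/(120*(n**3 + 15*n**2 + 74*n + 120)).

S(n) = \frac{n \left(n^{2} + 15 n + 74\right)}{120 \left(n^{3} + 15 n^{2} + 74 n + 120\right)}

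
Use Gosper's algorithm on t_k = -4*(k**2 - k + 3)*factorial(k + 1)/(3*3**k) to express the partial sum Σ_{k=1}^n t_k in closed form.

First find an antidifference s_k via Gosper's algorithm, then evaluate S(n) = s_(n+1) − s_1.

Ratio r(k) = (k + 2)*(-k + (k + 1)**2 + 2)/(3*(k**2 - k + 3)).
So A=k/3 + 2/3 and B=1, with C=k**2 - k + 3.
Need (k/3 + 2/3)·f(k+1) − (1)·f(k) = k**2 - k + 3.
d = 1 from the (1,0,2) case.
Solve for f: f(k) = 3*(k - 1) (degree 1 ≤ 1).
Get s_k = R·t_k = -4*(k - 1)*factorial(k + 1)/3**k with R(k) = B(k−1)f(k)/C(k) = 3*(k - 1)/(k**2 - k + 3).
Verify: -4*(k**2 - k + 3)*factorial(k + 1)/(3*3**k) matches t_k.
Evaluate: s_(n+1) = -4*3**(-n - 1)*n*factorial(n + 2); subtract s_(1) = 0 ⇒ S(n) = -4*3**(-n - 1)*n*factorial(n + 2).

S(n) = -4*3**(-n - 1)*n*factorial(n + 2)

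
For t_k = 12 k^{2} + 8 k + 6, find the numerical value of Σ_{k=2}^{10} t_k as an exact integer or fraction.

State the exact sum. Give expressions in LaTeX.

t_(k+1)/t_k = (6*k**2 + 16*k + 13)/(6*k**2 + 4*k + 3).
Normal form (A,B,C) = (1, 1, k**2 + 2*k/3 + 1/2).
Solve (1)·f(k+1) − (1)·f(k) = k**2 + 2*k/3 + 1/2.
d = 3 from the (0,0,2) case.
A polynomial solution: f(k) = k*(2*k**2 - k + 2)/6.
Then R = B(k−1)f/C = k*(2*k**2 - k + 2)/(6*k**2 + 4*k + 3), so s_k = R(k)·t_k = 2*k*(2*k**2 - k + 2).
s_(k+1) − s_k = 12*k**2 + 8*k + 6 = t_k.
Σ_(k=2)^(10) t_k = s_(11) − s_(2) = 5126 − (32) = 5094.

Σ = 5094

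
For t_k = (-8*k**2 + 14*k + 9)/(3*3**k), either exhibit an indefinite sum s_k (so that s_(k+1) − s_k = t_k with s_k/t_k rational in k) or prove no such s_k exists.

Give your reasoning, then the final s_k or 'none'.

s_k = (4*k**2 - 3*k - 4)/3**k

Ratio r(k) = (8*k**2 + 2*k - 15)/(3*(8*k**2 - 14*k - 9)).
Gosper form: A/B · C(k+1)/C(k) with A=1/3, B=1, C=k**2 - 7*k/4 - 9/8.
Set up (1/3)·f(k+1) − (1)·f(k) − (k**2 - 7*k/4 - 9/8) = 0.
Degrees (0,0,2) ⇒ d ≤ 2.
Solving with deg f ≤ 2: f(k) = -3*(4*k**2 - 3*k - 4)/8.
So s_k = (B(k−1)f/C)·t_k = (-3*(4*k**2 - 3*k - 4)/((2*k + 1)*(4*k - 9)))·t_k = (4*k**2 - 3*k - 4)/3**k.
Verify: (-8*k**2 + 14*k + 9)/(3*3**k) matches t_k.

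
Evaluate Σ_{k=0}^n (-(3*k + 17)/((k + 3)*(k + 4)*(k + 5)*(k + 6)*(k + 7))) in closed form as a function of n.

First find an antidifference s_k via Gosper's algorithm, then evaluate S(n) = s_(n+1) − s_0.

S(n) = (-n**3 - 16*n**2 - 83*n - 68)/(72*(n**3 + 16*n**2 + 83*n + 140))

The ratio is (k + 3)*(3*k + 20)/((k + 8)*(3*k + 17)).
Normal form (A,B,C) = (k + 3, k + 8, k + 17/3).
Key eq: (k + 3)·f(k+1) = (k + 7)·f(k) + (k + 17/3).
deg f ≤ 4 (via 1,1,1).
Match coefficients ⇒ f(k) = k*(k + 5)*(k**2 + 13*k + 54)/216.
Then R = B(k−1)f/C = k*(k + 5)*(k + 7)*(k**2 + 13*k + 54)/(72*(3*k + 17)), so s_k = R(k)·t_k = k*(-k**2 - 13*k - 54)/(72*(k**3 + 13*k**2 + 54*k + 72)).
Δs = (-3*k - 17)/(k**5 + 25*k**4 + 245*k**3 + 1175*k**2 + 2754*k + 2520), as required.
Evaluate: s_(n+1) = (-n**3 - 16*n**2 - 83*n - 68)/(72*(n**3 + 16*n**2 + 83*n + 140)); subtract s_(0) = 0 ⇒ S(n) = (-n**3 - 16*n**2 - 83*n - 68)/(72*(n**3 + 16*n**2 + 83*n + 140)).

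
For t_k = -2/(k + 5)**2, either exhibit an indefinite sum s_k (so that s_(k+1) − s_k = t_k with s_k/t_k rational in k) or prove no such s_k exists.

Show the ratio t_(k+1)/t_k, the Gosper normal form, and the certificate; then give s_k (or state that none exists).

r(k) = (k + 5)**2/(k + 6)**2 after simplifying.
Take A(k)=k**2 + 10*k + 25, B(k)=k**2 + 12*k + 36, C(k)=1.
Set up (k**2 + 10*k + 25)·f(k+1) − (k**2 + 10*k + 25)·f(k) − (1) = 0.
deg f ≤ 0 (via 2,2,0).
Put f(k) = c0: A·f(k+1) − B(k−1)·f(k) − C = -1; need -1 = 0 — inconsistent ⇒ no f, not summable.

no hypergeometric antidifference exists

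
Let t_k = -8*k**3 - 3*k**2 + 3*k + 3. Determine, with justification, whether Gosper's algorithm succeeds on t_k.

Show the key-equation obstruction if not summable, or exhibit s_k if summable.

Yes. s_k = k*(-2*k**3 + 3*k**2 + k + 1).

Ratio r(k) = (8*k**3 + 27*k**2 + 27*k + 5)/(8*k**3 + 3*k**2 - 3*k - 3).
Gosper form: A/B · C(k+1)/C(k) with A=1, B=1, C=k**3 + 3*k**2/8 - 3*k/8 - 3/8.
Solve (1)·f(k+1) − (1)·f(k) = k**3 + 3*k**2/8 - 3*k/8 - 3/8.
d = 4 from the (0,0,3) case.
Solve for f: f(k) = k*(2*k**3 - 3*k**2 - k - 1)/8 (degree 4 ≤ 4).
Get s_k = R·t_k = k*(-2*k**3 + 3*k**2 + k + 1) with R(k) = B(k−1)f(k)/C(k) = k*(2*k**3 - 3*k**2 - k - 1)/(8*k**3 + 3*k**2 - 3*k - 3).
Verify: -8*k**3 - 3*k**2 + 3*k + 3 matches t_k.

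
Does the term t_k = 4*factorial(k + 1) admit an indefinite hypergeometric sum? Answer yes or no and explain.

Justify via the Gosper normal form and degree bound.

No — negative degree bound, so no certificate f.

r(k) = k + 2 after simplifying.
Factor: A=k + 2; B=1; C=1.
Key eq: (k + 2)·f(k+1) = (1)·f(k) + (1).
d = -1 from the (1,0,0) case.
Bound -1 < 0, so the key equation has no polynomial solution.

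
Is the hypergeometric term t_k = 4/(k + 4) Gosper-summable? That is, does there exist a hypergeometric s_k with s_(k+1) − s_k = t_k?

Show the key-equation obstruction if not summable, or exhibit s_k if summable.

t_(k+1)/t_k = (k + 4)/(k + 5).
Take A(k)=k + 4, B(k)=k + 5, C(k)=1.
Need (k + 4)·f(k+1) − (k + 4)·f(k) = 1.
deg f ≤ 0 (via 1,1,0).
Write f(k) = c0. Then LHS − RHS = -1, requiring -1 = 0: contradictory. No certificate.

No — the linear system for f has no solution.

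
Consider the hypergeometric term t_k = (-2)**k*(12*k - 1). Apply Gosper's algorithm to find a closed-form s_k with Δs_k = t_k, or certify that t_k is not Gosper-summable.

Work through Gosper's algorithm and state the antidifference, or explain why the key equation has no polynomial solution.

Compute t_(k+1)/t_k: get 2*(-12*k - 11)/(12*k - 1).
A = -2, B = 1, C = k - 1/12.
Need (-2)·f(k+1) − (1)·f(k) = k - 1/12.
Degrees (0,0,1) ⇒ d ≤ 1.
Solving with deg f ≤ 1: f(k) = -(4*k - 3)/12.
Certificate R = B(k−1)f/C = -(4*k - 3)/(12*k - 1) gives s_k = (-2)**k*(3 - 4*k).
Verify: (-2)**k*(12*k - 1) matches t_k.

s_k = (-2)**k*(3 - 4*k)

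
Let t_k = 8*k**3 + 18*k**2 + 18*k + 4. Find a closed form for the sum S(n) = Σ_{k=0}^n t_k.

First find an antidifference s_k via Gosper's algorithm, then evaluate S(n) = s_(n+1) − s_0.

The ratio is (4*k**3 + 21*k**2 + 39*k + 24)/(4*k**3 + 9*k**2 + 9*k + 2).
Normal form (A,B,C) = (1, 1, k**3 + 9*k**2/4 + 9*k/4 + 1/2).
Key eq: (1)·f(k+1) = (1)·f(k) + (k**3 + 9*k**2/4 + 9*k/4 + 1/2).
deg f ≤ 4 (via 0,0,3).
Match coefficients ⇒ f(k) = k*(k**3 + k**2 + k - 1)/4.
Get s_k = R·t_k = 2*k*(k**3 + k**2 + k - 1) with R(k) = B(k−1)f(k)/C(k) = k*(k**3 + k**2 + k - 1)/(4*k**3 + 9*k**2 + 9*k + 2).
Δs = 8*k**3 + 18*k**2 + 18*k + 4, as required.
s_(n+1) = 2*n**4 + 10*n**3 + 20*n**2 + 16*n + 4 and s_(0) = 0, so S(n) = 2*n**4 + 10*n**3 + 20*n**2 + 16*n + 4.

S(n) = 2*n**4 + 10*n**3 + 20*n**2 + 16*n + 4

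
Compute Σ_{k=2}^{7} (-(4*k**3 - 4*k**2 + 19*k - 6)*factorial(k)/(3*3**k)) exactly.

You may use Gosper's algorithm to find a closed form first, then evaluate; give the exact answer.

Σ = -1015178/729

t_(k+1)/t_k = (4*k**4 + 12*k**3 + 31*k**2 + 36*k + 13)/(3*(4*k**3 - 4*k**2 + 19*k - 6)).
Take A(k)=k/3 + 1/3, B(k)=1, C(k)=k**3 - k**2 + 19*k/4 - 3/2.
Need (k/3 + 1/3)·f(k+1) − (1)·f(k) = k**3 - k**2 + 19*k/4 - 3/2.
Degrees (1,0,3) ⇒ d ≤ 2.
Match coefficients ⇒ f(k) = 3*(4*k**2 - 4*k + 3)/4.
Certificate R = B(k−1)f/C = 3*(4*k**2 - 4*k + 3)/(4*k**3 - 4*k**2 + 19*k - 6) gives s_k = -(4*k**2 - 4*k + 3)*factorial(k)/3**k.
Check: Δs_k = -(4*k**3 - 4*k**2 + 19*k - 6)*factorial(k)/(3*3**k). ✓
Sum = s_(8) − s_(2); s_(8) = -1016960/729, s_(2) = -22/9 ⇒ -1015178/729.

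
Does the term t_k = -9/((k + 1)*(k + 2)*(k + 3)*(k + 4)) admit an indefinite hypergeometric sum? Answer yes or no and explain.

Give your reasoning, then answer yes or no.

Compute t_(k+1)/t_k: get (k + 1)/(k + 5).
A = k + 1, B = k + 5, C = 1.
Key eq: (k + 1)·f(k+1) = (k + 4)·f(k) + (1).
deg f ≤ 3 (via 1,1,0).
A polynomial solution: f(k) = k*(k**2 + 6*k + 11)/18.
Get s_k = R·t_k = k*(-k**2 - 6*k - 11)/(2*(k + 1)*(k + 2)*(k + 3)) with R(k) = B(k−1)f(k)/C(k) = k*(k + 4)*(k**2 + 6*k + 11)/18.
Verify: -9/(k**4 + 10*k**3 + 35*k**2 + 50*k + 24) matches t_k.

Yes. s_k = k*(-k**2 - 6*k - 11)/(2*(k + 1)*(k + 2)*(k + 3)).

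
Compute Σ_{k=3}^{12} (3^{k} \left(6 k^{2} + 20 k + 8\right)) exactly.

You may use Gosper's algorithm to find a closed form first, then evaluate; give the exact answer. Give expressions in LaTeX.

Σ = 825858558

Step 1: r(k) = 3*(3*k**2 + 16*k + 17)/(3*k**2 + 10*k + 4).
A = 3, B = 1, C = k**2 + 10*k/3 + 4/3.
Need (3)·f(k+1) − (1)·f(k) = k**2 + 10*k/3 + 4/3.
Bound: deg f ≤ 2.
Coefficient equations give f(k) = (k + 1)*(3*k - 2)/6.
Then R = B(k−1)f/C = (k + 1)*(3*k - 2)/(2*(3*k**2 + 10*k + 4)), so s_k = R(k)·t_k = 3**k*(3*k**2 + k - 2).
s_(k+1) − s_k = 3**k*(6*k**2 + 20*k + 8) = t_k.
Sum = s_(13) − s_(3); s_(13) = 825859314, s_(3) = 756 ⇒ 825858558.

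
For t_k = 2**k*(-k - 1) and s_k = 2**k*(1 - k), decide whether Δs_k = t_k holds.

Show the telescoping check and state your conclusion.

valid (s_(k+1) − s_k reduces to t_k)

s_(k+1) = -2**(k + 1)*k
s_(k+1) − s_k = 2**k*(-k - 1)
(s_(k+1) − s_k) − t_k = 0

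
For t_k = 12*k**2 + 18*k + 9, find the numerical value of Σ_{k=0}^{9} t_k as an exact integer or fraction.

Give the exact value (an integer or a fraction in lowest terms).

Σ = 4320

Step 1: r(k) = (4*k**2 + 14*k + 13)/(4*k**2 + 6*k + 3).
Normal form (A,B,C) = (1, 1, k**2 + 3*k/2 + 3/4).
Set up (1)·f(k+1) − (1)·f(k) − (k**2 + 3*k/2 + 3/4) = 0.
From deg A=0, deg B=0, deg C=2: d=3.
Solve for f: f(k) = k*(4*k**2 + 3*k + 2)/12 (degree 3 ≤ 3).
Certificate R = B(k−1)f/C = k*(4*k**2 + 3*k + 2)/(3*(4*k**2 + 6*k + 3)) gives s_k = k*(4*k**2 + 3*k + 2).
s_(k+1) − s_k = 12*k**2 + 18*k + 9 = t_k.
Σ_(k=0)^(9) t_k = s_(10) − s_(0) = 4320 − (0) = 4320.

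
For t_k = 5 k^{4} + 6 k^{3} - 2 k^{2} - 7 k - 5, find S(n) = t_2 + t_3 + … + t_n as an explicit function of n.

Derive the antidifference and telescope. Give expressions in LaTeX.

Step 1: r(k) = (5*k**4 + 26*k**3 + 46*k**2 + 27*k - 3)/(5*k**4 + 6*k**3 - 2*k**2 - 7*k - 5).
Normal form (A,B,C) = (1, 1, k**4 + 6*k**3/5 - 2*k**2/5 - 7*k/5 - 1).
Set up (1)·f(k+1) − (1)·f(k) − (k**4 + 6*k**3/5 - 2*k**2/5 - 7*k/5 - 1) = 0.
From deg A=0, deg B=0, deg C=4: d=5.
Coefficient equations give f(k) = k*(k**4 - k**3 - 2*k**2 - k - 2)/5.
Then R = B(k−1)f/C = k*(k**4 - k**3 - 2*k**2 - k - 2)/(5*k**4 + 6*k**3 - 2*k**2 - 7*k - 5), so s_k = R(k)·t_k = k*(k**4 - k**3 - 2*k**2 - k - 2).
Check: Δs_k = 5*k**4 + 6*k**3 - 2*k**2 - 7*k - 5. ✓
Σ_(k=2)^n t_k = s_(n+1) − s_(2) = (n**5 + 4*n**4 + 4*n**3 - 3*n**2 - 9*n - 5) − (-8), i.e. n**5 + 4*n**4 + 4*n**3 - 3*n**2 - 9*n + 3.

S(n) = n^{5} + 4 n^{4} + 4 n^{3} - 3 n^{2} - 9 n + 3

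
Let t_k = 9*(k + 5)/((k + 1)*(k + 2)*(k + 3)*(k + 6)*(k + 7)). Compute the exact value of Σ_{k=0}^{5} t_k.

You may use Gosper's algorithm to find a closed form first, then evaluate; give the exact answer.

r(k) = (k + 1)*(k + 6)**2/((k + 4)*(k + 5)*(k + 8)) after simplifying.
Take A(k)=k + 1, B(k)=k + 8, C(k)=k**3 + 14*k**2 + 65*k + 100.
f must satisfy (k + 1)·f(k+1) − (k + 7)·f(k) = k**3 + 14*k**2 + 65*k + 100.
d = 6 from the (1,1,3) case.
Coefficient equations give f(k) = k*(k + 3)*(k + 4)**2*(k + 5)**2/36.
Get s_k = R·t_k = k*(k**2 + 9*k + 20)/(4*(k**3 + 9*k**2 + 20*k + 12)) with R(k) = B(k−1)f(k)/C(k) = k*(k + 3)*(k + 4)*(k + 7)/36.
s_(k+1) − s_k = 9*(k + 5)/(k**5 + 19*k**4 + 131*k**3 + 401*k**2 + 540*k + 252) = t_k.
Evaluate s at k=6 and k=0: 55/224 and 0; difference 55/224.

Σ = 55/224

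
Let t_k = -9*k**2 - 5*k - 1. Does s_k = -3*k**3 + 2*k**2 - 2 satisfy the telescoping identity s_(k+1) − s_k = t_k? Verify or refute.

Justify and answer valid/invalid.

valid; difference matches t_k

s_(k+1) = -3*(k + 1)**3 + 2*(k + 1)**2 - 2
s_(k+1) − s_k = -9*k**2 - 5*k - 1
(s_(k+1) − s_k) − t_k = 0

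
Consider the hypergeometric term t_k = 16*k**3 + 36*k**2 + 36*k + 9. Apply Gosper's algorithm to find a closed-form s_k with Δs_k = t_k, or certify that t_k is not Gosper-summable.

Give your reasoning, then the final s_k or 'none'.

s_k = k*(4*k**3 + 4*k**2 + 4*k - 3)

Ratio r(k) = (16*k**3 + 84*k**2 + 156*k + 97)/(16*k**3 + 36*k**2 + 36*k + 9).
Take A(k)=1, B(k)=1, C(k)=k**3 + 9*k**2/4 + 9*k/4 + 9/16.
Need (1)·f(k+1) − (1)·f(k) = k**3 + 9*k**2/4 + 9*k/4 + 9/16.
deg f ≤ 4 (via 0,0,3).
Solving with deg f ≤ 4: f(k) = k*(4*k**3 + 4*k**2 + 4*k - 3)/16.
Get s_k = R·t_k = k*(4*k**3 + 4*k**2 + 4*k - 3) with R(k) = B(k−1)f(k)/C(k) = k*(4*k**3 + 4*k**2 + 4*k - 3)/(16*k**3 + 36*k**2 + 36*k + 9).
Check: Δs_k = 16*k**3 + 36*k**2 + 36*k + 9. ✓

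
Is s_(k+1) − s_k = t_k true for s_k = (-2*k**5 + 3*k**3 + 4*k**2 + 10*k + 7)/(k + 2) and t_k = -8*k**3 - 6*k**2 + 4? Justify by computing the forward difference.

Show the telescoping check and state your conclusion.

Invalid: residual (6*k**4 + 24*k**3 + 13*k**2 - k - 1)/(k**2 + 5*k + 6) ≠ 0.

s_(k+1) = (10*k - 2*(k + 1)**5 + 3*(k + 1)**3 + 4*(k + 1)**2 + 17)/(k + 3)
s_(k+1) − s_k = (-8*k**5 - 40*k**4 - 54*k**3 - 19*k**2 + 19*k + 23)/(k**2 + 5*k + 6)
(s_(k+1) − s_k) − t_k = (6*k**4 + 24*k**3 + 13*k**2 - k - 1)/(k**2 + 5*k + 6)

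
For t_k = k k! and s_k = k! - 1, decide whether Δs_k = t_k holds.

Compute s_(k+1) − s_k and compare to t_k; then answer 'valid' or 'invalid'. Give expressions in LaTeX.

valid; difference matches t_k

s_(k+1) = k*factorial(k) + factorial(k) - 1
s_(k+1) − s_k = k*factorial(k)
(s_(k+1) − s_k) − t_k = 0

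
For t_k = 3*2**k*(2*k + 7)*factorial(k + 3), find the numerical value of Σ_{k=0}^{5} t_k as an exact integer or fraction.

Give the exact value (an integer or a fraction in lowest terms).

Compute t_(k+1)/t_k: get 2*(k + 4)*(2*k + 9)/(2*k + 7).
Factor: A=2*k + 8; B=1; C=k + 7/2.
f must satisfy (2*k + 8)·f(k+1) − (1)·f(k) = k + 7/2.
deg f ≤ 0 (via 1,0,1).
Solve for f: f(k) = 1/2 (degree 0 ≤ 0).
Get s_k = R·t_k = 3*2**k*factorial(k + 3) with R(k) = B(k−1)f(k)/C(k) = 1/(2*k + 7).
Check: Δs_k = 3*2**k*(2*k + 7)*factorial(k + 3). ✓
Σ_(k=0)^(5) t_k = s_(6) − s_(0) = 69672960 − (18) = 69672942.

Σ = 69672942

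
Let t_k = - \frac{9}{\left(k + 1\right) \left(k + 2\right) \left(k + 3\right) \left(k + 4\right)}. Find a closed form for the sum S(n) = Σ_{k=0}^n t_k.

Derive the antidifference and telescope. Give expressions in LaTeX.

The ratio is (k + 1)/(k + 5).
Take A(k)=k + 1, B(k)=k + 5, C(k)=1.
Set up (k + 1)·f(k+1) − (k + 4)·f(k) − (1) = 0.
d = 3 from the (1,1,0) case.
A polynomial solution: f(k) = k*(k**2 + 6*k + 11)/18.
R(k) = B(k−1)·f(k)/C(k) = k*(k + 4)*(k**2 + 6*k + 11)/18; s_k = R·t_k = k*(-k**2 - 6*k - 11)/(2*(k + 1)*(k + 2)*(k + 3)).
s_(k+1) − s_k = -9/(k**4 + 10*k**3 + 35*k**2 + 50*k + 24) = t_k.
s_(n+1) = (-n**3 - 9*n**2 - 26*n - 18)/(2*(n**3 + 9*n**2 + 26*n + 24)) and s_(0) = 0, so S(n) = (-n**3 - 9*n**2 - 26*n - 18)/(2*(n**3 + 9*n**2 + 26*n + 24)).

S(n) = \frac{- n^{3} - 9 n^{2} - 26 n - 18}{2 \left(n^{3} + 9 n^{2} + 26 n + 24\right)}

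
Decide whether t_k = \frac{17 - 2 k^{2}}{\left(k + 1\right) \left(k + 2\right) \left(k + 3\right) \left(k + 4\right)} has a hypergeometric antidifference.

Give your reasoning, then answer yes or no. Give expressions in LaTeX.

Step 1: r(k) = (k + 1)*(2*(k + 1)**2 - 17)/((k + 5)*(2*k**2 - 17)).
Take A(k)=k + 1, B(k)=k + 5, C(k)=k**2 - 17/2.
Key eq: (k + 1)·f(k+1) = (k + 4)·f(k) + (k**2 - 17/2).
From deg A=1, deg B=1, deg C=2: d=3.
Solving with deg f ≤ 3: f(k) = -k*(2*k**2 + 18*k + 31)/6.
R(k) = B(k−1)·f(k)/C(k) = -k*(k + 4)*(2*k**2 + 18*k + 31)/(3*(2*k**2 - 17)); s_k = R·t_k = k*(2*k**2 + 18*k + 31)/(3*(k + 1)*(k + 2)*(k + 3)).
Verify: (17 - 2*k**2)/(k**4 + 10*k**3 + 35*k**2 + 50*k + 24) matches t_k.

Yes. s_k = \frac{k \left(2 k^{2} + 18 k + 31\right)}{3 \left(k + 1\right) \left(k + 2\right) \left(k + 3\right)}.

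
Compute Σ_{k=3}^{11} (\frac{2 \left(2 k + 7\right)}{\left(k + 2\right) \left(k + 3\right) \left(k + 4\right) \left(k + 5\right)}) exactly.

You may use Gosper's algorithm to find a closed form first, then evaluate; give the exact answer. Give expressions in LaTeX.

t_(k+1)/t_k = (k + 2)*(2*k + 9)/((k + 6)*(2*k + 7)).
Normal form (A,B,C) = (k + 2, k + 6, k + 7/2).
Solve (k + 2)·f(k+1) − (k + 5)·f(k) = k + 7/2.
deg f ≤ 3 (via 1,1,1).
Solve for f: f(k) = k*(k + 3)*(k + 6)/16 (degree 3 ≤ 3).
Get s_k = R·t_k = k*(k + 6)/(4*(k**2 + 6*k + 8)) with R(k) = B(k−1)f(k)/C(k) = k*(k + 3)*(k + 5)*(k + 6)/(8*(2*k + 7)).
Verify: 2*(2*k + 7)/(k**4 + 14*k**3 + 71*k**2 + 154*k + 120) matches t_k.
Σ_(k=3)^(11) t_k = s_(12) − s_(3) = 27/112 − (27/140) = 27/560.

Σ = 27/560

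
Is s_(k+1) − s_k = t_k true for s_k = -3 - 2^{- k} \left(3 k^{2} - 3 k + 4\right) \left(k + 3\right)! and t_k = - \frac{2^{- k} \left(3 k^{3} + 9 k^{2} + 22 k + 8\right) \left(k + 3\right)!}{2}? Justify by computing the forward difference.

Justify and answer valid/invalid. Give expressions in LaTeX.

Valid — Δs_k = t_k.

s_(k+1) = -2**(-k - 1)*(-3*k + 3*(k + 1)**2 + 1)*factorial(k + 4) - 3
s_(k+1) − s_k = -(3*k**3 + 9*k**2 + 22*k + 8)*factorial(k + 3)/(2*2**k)
(s_(k+1) − s_k) − t_k = 0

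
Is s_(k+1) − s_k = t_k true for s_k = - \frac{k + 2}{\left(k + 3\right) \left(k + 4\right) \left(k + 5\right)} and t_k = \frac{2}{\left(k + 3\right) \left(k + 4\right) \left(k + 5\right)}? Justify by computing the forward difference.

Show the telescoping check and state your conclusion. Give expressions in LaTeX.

Invalid: residual - \frac{9}{k^{4} + 18 k^{3} + 119 k^{2} + 342 k + 360} ≠ 0.

s_(k+1) = (-k - 3)/((k + 4)*(k + 5)*(k + 6))
s_(k+1) − s_k = (2*k + 3)/(k**4 + 18*k**3 + 119*k**2 + 342*k + 360)
(s_(k+1) − s_k) − t_k = -9/(k**4 + 18*k**3 + 119*k**2 + 342*k + 360)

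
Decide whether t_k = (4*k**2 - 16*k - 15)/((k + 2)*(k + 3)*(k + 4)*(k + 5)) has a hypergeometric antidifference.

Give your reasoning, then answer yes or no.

Yes. s_k = k*(-k**2 - 105*k - 74)/(24*(k + 2)*(k + 3)*(k + 4)).

t_(k+1)/t_k = (4*k**3 - 43*k - 54)/(4*k**3 + 8*k**2 - 111*k - 90).
A = k + 2, B = k + 6, C = k**2 - 4*k - 15/4.
f must satisfy (k + 2)·f(k+1) − (k + 5)·f(k) = k**2 - 4*k - 15/4.
Bound: deg f ≤ 3.
Solve for f: f(k) = -k*(k**2 + 105*k + 74)/96 (degree 3 ≤ 3).
Then R = B(k−1)f/C = -k*(k + 5)*(k**2 + 105*k + 74)/(24*(4*k**2 - 16*k - 15)), so s_k = R(k)·t_k = k*(-k**2 - 105*k - 74)/(24*(k + 2)*(k + 3)*(k + 4)).
Check: Δs_k = (4*k**2 - 16*k - 15)/(k**4 + 14*k**3 + 71*k**2 + 154*k + 120). ✓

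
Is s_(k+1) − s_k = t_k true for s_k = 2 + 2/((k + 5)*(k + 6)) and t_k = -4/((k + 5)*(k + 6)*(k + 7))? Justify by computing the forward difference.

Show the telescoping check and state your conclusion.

s_(k+1) = 2 + 2/((k + 6)*(k + 7))
s_(k+1) − s_k = -4/(k**3 + 18*k**2 + 107*k + 210)
(s_(k+1) − s_k) − t_k = 0

valid (s_(k+1) − s_k reduces to t_k)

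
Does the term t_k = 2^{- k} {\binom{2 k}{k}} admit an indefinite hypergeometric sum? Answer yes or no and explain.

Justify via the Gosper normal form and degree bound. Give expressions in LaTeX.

Compute t_(k+1)/t_k: get (2*k + 1)/(k + 1).
Gosper form: A/B · C(k+1)/C(k) with A=2*k + 1, B=k + 1, C=1.
Key eq: (2*k + 1)·f(k+1) = (k)·f(k) + (1).
Degrees (1,1,0) ⇒ d ≤ -1.
Bound -1 < 0, so the key equation has no polynomial solution.

No. Not Gosper-summable.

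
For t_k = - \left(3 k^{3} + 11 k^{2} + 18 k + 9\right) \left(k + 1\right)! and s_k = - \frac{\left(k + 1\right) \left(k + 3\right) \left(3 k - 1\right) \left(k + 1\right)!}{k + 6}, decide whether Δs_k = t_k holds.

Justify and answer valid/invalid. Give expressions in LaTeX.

Invalid: residual \frac{3 \left(3 k^{4} + 29 k^{3} + 81 k^{2} + 115 k + 55\right) \left(k + 1\right)!}{\left(k + 6\right) \left(k + 7\right)} ≠ 0.

s_(k+1) = -(k + 2)*(k + 4)*(3*k + 2)*factorial(k + 2)/(k + 7)
s_(k+1) − s_k = -(3*k**5 + 41*k**4 + 200*k**3 + 462*k**2 + 528*k + 213)*factorial(k + 1)/((k + 6)*(k + 7))
(s_(k+1) − s_k) − t_k = 3*(3*k**4 + 29*k**3 + 81*k**2 + 115*k + 55)*factorial(k + 1)/((k + 6)*(k + 7))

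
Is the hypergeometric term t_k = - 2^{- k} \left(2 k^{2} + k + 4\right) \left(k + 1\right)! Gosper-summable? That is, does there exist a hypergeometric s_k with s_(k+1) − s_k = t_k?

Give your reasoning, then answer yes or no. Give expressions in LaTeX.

r(k) = (k + 2)*(k + 2*(k + 1)**2 + 5)/(2*(2*k**2 + k + 4)) after simplifying.
Take A(k)=k/2 + 1, B(k)=1, C(k)=k**2 + k/2 + 2.
Key eq: (k/2 + 1)·f(k+1) = (1)·f(k) + (k**2 + k/2 + 2).
d = 1 from the (1,0,2) case.
A polynomial solution: f(k) = 2*k - 1.
So s_k = (B(k−1)f/C)·t_k = (2*(2*k - 1)/(2*k**2 + k + 4))·t_k = -2**(1 - k)*(2*k - 1)*factorial(k + 1).
Check: Δs_k = -(2*k**2 + k + 4)*factorial(k + 1)/2**k. ✓

Yes. s_k = - 2^{1 - k} \left(2 k - 1\right) \left(k + 1\right)!.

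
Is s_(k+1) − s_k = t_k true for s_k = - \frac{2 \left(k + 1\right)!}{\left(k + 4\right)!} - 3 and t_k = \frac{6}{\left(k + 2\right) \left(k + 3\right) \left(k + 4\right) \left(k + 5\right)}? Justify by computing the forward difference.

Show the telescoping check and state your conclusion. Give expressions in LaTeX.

valid; difference matches t_k

s_(k+1) = -2*factorial(k + 2)/factorial(k + 5) - 3
s_(k+1) − s_k = 6/((k + 2)*(k + 3)*(k + 4)*(k + 5))
(s_(k+1) − s_k) − t_k = 0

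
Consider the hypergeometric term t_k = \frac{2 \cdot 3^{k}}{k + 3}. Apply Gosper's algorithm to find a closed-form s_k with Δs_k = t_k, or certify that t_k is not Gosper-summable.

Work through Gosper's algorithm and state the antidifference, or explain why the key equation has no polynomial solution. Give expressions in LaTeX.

r(k) = 3*(k + 3)/(k + 4) after simplifying.
Factor: A=3*k + 9; B=k + 4; C=1.
Need (3*k + 9)·f(k+1) − (k + 3)·f(k) = 1.
Degrees (1,1,0) ⇒ d ≤ -1.
d = -1 < 0 ⇒ no nonzero polynomial f; not summable.

not Gosper-summable; s_k does not exist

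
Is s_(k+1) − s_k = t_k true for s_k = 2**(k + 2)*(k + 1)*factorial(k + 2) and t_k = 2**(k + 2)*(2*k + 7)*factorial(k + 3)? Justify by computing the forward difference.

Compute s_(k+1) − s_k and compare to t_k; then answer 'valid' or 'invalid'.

s_(k+1) = 2**(k + 3)*(k + 2)*factorial(k + 3)
s_(k+1) − s_k = 2**(k + 2)*(2*k**2 + 9*k + 11)*factorial(k + 2)
(s_(k+1) − s_k) − t_k = -2**(k + 3)*(2*k + 5)*factorial(k + 2)

Invalid: residual -2**(k + 3)*(2*k + 5)*factorial(k + 2) ≠ 0.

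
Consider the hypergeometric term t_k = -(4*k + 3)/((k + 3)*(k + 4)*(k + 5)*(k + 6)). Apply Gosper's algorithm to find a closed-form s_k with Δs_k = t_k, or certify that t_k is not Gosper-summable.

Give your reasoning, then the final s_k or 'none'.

s_k = k*(-k**2 - 12*k - 7)/(20*(k + 3)*(k + 4)*(k + 5))

Compute t_(k+1)/t_k: get (k + 3)*(4*k + 7)/((k + 7)*(4*k + 3)).
A = k + 3, B = k + 7, C = k + 3/4.
Set up (k + 3)·f(k+1) − (k + 6)·f(k) − (k + 3/4) = 0.
Bound: deg f ≤ 3.
Solve for f: f(k) = k*(k**2 + 12*k + 7)/80 (degree 3 ≤ 3).
So s_k = (B(k−1)f/C)·t_k = (k*(k + 6)*(k**2 + 12*k + 7)/(20*(4*k + 3)))·t_k = k*(-k**2 - 12*k - 7)/(20*(k + 3)*(k + 4)*(k + 5)).
Check: Δs_k = (-4*k - 3)/(k**4 + 18*k**3 + 119*k**2 + 342*k + 360). ✓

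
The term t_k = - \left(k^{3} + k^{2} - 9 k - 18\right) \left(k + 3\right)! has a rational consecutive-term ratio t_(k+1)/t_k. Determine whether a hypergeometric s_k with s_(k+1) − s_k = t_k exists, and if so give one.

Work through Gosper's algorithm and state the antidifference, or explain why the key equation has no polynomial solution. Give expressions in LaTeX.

Step 1: r(k) = (k**4 + 8*k**3 + 12*k**2 - 41*k - 100)/(k**3 + k**2 - 9*k - 18).
Take A(k)=k + 4, B(k)=1, C(k)=k**3 + k**2 - 9*k - 18.
Solve (k + 4)·f(k+1) − (1)·f(k) = k**3 + k**2 - 9*k - 18.
From deg A=1, deg B=0, deg C=3: d=2.
Solve for f: f(k) = k**2 - 4*k - 2 (degree 2 ≤ 2).
Certificate R = B(k−1)f/C = (k**2 - 4*k - 2)/(k**3 + k**2 - 9*k - 18) gives s_k = (-k**2 + 4*k + 2)*factorial(k + 3).
Check: Δs_k = -(k**3 + k**2 - 9*k - 18)*factorial(k + 3). ✓

s_k = \left(- k^{2} + 4 k + 2\right) \left(k + 3\right)!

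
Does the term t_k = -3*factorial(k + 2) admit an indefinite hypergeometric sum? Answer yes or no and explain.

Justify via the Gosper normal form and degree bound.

No. Not Gosper-summable.

Step 1: r(k) = k + 3.
A = k + 3, B = 1, C = 1.
f must satisfy (k + 3)·f(k+1) − (1)·f(k) = 1.
deg f ≤ -1 (via 1,0,0).
deg f ≤ -1 is impossible — no certificate.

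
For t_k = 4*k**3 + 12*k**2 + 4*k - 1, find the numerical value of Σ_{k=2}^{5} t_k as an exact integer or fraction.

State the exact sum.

r(k) = (4*k**3 + 24*k**2 + 40*k + 19)/(4*k**3 + 12*k**2 + 4*k - 1) after simplifying.
Normal form (A,B,C) = (1, 1, k**3 + 3*k**2 + k - 1/4).
Key eq: (1)·f(k+1) = (1)·f(k) + (k**3 + 3*k**2 + k - 1/4).
d = 4 from the (0,0,3) case.
Match coefficients ⇒ f(k) = k*(k**3 + 2*k**2 - 3*k - 1)/4.
R(k) = B(k−1)·f(k)/C(k) = k*(k**3 + 2*k**2 - 3*k - 1)/(4*k**3 + 12*k**2 + 4*k - 1); s_k = R·t_k = k*(k**3 + 2*k**2 - 3*k - 1).
Verify: 4*k**3 + 12*k**2 + 4*k - 1 matches t_k.
Evaluate s at k=6 and k=2: 1614 and 18; difference 1596.

Σ = 1596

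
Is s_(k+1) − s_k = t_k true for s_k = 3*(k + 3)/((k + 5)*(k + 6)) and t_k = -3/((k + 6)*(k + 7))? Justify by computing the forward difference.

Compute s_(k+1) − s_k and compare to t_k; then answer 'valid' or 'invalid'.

Invalid: residual 12/(k**3 + 18*k**2 + 107*k + 210) ≠ 0.

s_(k+1) = 3*(k + 4)/((k + 6)*(k + 7))
s_(k+1) − s_k = 3*(-k - 1)/(k**3 + 18*k**2 + 107*k + 210)
(s_(k+1) − s_k) − t_k = 12/(k**3 + 18*k**2 + 107*k + 210)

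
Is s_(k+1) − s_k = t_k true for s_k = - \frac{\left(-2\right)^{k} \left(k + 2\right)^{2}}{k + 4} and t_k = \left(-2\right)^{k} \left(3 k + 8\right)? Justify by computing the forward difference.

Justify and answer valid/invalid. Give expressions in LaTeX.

s_(k+1) = 2*(-2)**k*(k + 3)**2/(k + 5)
s_(k+1) − s_k = (-2)**k*(3*k**3 + 29*k**2 + 90*k + 92)/(k**2 + 9*k + 20)
(s_(k+1) − s_k) − t_k = (-2)**(k + 1)*(3*k**2 + 21*k + 34)/(k**2 + 9*k + 20)

Invalid: residual \frac{\left(-2\right)^{k + 1} \left(3 k^{2} + 21 k + 34\right)}{k^{2} + 9 k + 20} ≠ 0.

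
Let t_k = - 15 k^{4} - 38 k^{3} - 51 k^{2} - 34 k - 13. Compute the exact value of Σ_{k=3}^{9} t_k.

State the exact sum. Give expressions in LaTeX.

Ratio r(k) = (15*k**4 + 98*k**3 + 255*k**2 + 310*k + 151)/(15*k**4 + 38*k**3 + 51*k**2 + 34*k + 13).
Normal form (A,B,C) = (1, 1, k**4 + 38*k**3/15 + 17*k**2/5 + 34*k/15 + 13/15).
f must satisfy (1)·f(k+1) − (1)·f(k) = k**4 + 38*k**3/15 + 17*k**2/5 + 34*k/15 + 13/15.
From deg A=0, deg B=0, deg C=4: d=5.
Coefficient equations give f(k) = k*(3*k**4 + 2*k**3 + 3*k**2 + k + 4)/15.
Certificate R = B(k−1)f/C = k*(3*k**4 + 2*k**3 + 3*k**2 + k + 4)/(15*k**4 + 38*k**3 + 51*k**2 + 34*k + 13) gives s_k = k*(-3*k**4 - 2*k**3 - 3*k**2 - k - 4).
Verify: -15*k**4 - 38*k**3 - 51*k**2 - 34*k - 13 matches t_k.
Evaluate s at k=10 and k=3: -323140 and -993; difference -322147.

Σ = -322147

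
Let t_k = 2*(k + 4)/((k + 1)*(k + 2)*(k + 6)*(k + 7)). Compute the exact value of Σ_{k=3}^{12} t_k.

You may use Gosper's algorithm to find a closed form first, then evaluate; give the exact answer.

Compute t_(k+1)/t_k: get (k + 1)*(k + 5)*(k + 6)/((k + 3)*(k + 4)*(k + 8)).
Normal form (A,B,C) = (k + 1, k + 8, k**4 + 16*k**3 + 95*k**2 + 248*k + 240).
Need (k + 1)·f(k+1) − (k + 7)·f(k) = k**4 + 16*k**3 + 95*k**2 + 248*k + 240.
Bound: deg f ≤ 6.
A polynomial solution: f(k) = k*(k + 2)*(k + 3)*(k + 4)*(k + 5)*(k + 7)/12.
Get s_k = R·t_k = k*(k + 7)/(6*(k**2 + 7*k + 6)) with R(k) = B(k−1)f(k)/C(k) = k*(k + 2)*(k + 7)**2/(12*(k + 4)).
Verify: 2*(k + 4)/(k**4 + 16*k**3 + 83*k**2 + 152*k + 84) matches t_k.
Telescoping: Σ = s_(13) − s_(3) = 65/399 − (5/36) = 115/4788.

Σ = 115/4788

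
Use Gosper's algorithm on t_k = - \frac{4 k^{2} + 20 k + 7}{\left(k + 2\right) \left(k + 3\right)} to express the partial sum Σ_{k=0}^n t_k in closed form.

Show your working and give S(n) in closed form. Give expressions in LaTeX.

Compute t_(k+1)/t_k: get (k + 2)*(20*k + 4*(k + 1)**2 + 27)/((k + 4)*(4*k**2 + 20*k + 7)).
A = k + 2, B = k + 4, C = k**2 + 5*k + 7/4.
Key eq: (k + 2)·f(k+1) = (k + 3)·f(k) + (k**2 + 5*k + 7/4).
Degrees (1,1,2) ⇒ d ≤ 2.
A polynomial solution: f(k) = k*(8*k - 1)/8.
Certificate R = B(k−1)f/C = k*(k + 3)*(8*k - 1)/(2*(4*k**2 + 20*k + 7)) gives s_k = k*(1 - 8*k)/(2*(k + 2)).
Δs = (-4*k**2 - 20*k - 7)/(k**2 + 5*k + 6), as required.
Evaluate: s_(n+1) = (-8*n**2 - 15*n - 7)/(2*(n + 3)); subtract s_(0) = 0 ⇒ S(n) = (-8*n**2 - 15*n - 7)/(2*(n + 3)).

S(n) = \frac{- 8 n^{2} - 15 n - 7}{2 \left(n + 3\right)}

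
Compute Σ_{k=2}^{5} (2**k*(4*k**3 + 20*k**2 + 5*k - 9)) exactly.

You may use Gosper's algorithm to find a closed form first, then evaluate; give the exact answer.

Σ = 44708

r(k) = 2*(4*k**3 + 32*k**2 + 57*k + 20)/(4*k**3 + 20*k**2 + 5*k - 9) after simplifying.
Factor: A=2; B=1; C=k**3 + 5*k**2 + 5*k/4 - 9/4.
Set up (2)·f(k+1) − (1)·f(k) − (k**3 + 5*k**2 + 5*k/4 - 9/4) = 0.
Bound: deg f ≤ 3.
Solving with deg f ≤ 3: f(k) = (4*k**3 - 4*k**2 - 3*k - 3)/4.
Get s_k = R·t_k = 2**k*(4*k**3 - 4*k**2 - 3*k - 3) with R(k) = B(k−1)f(k)/C(k) = (4*k**3 - 4*k**2 - 3*k - 3)/(4*k**3 + 20*k**2 + 5*k - 9).
s_(k+1) − s_k = 2**k*(4*k**3 + 20*k**2 + 5*k - 9) = t_k.
Telescoping: Σ = s_(6) − s_(2) = 44736 − (28) = 44708.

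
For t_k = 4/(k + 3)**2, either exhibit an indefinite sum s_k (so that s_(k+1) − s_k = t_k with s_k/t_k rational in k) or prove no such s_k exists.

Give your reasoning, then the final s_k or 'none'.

no hypergeometric antidifference exists

Ratio r(k) = (k + 3)**2/(k + 4)**2.
So A=k**2 + 6*k + 9 and B=k**2 + 8*k + 16, with C=1.
Set up (k**2 + 6*k + 9)·f(k+1) − (k**2 + 6*k + 9)·f(k) − (1) = 0.
Bound: deg f ≤ 0.
f = c0 ⇒ A·f(k+1) − B(k−1)·f(k) − C = -1. The system {-1 = 0} is inconsistent; no antidifference.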